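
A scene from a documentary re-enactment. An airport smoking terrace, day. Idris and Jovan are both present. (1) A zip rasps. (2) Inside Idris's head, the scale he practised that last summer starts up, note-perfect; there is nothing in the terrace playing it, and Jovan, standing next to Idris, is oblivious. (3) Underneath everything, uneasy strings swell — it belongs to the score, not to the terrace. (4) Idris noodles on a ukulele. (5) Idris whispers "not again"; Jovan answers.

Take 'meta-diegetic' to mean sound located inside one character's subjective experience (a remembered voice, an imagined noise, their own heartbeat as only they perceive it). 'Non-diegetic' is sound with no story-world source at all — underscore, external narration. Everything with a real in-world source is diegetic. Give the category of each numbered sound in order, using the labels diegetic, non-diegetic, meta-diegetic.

diegetic, meta-diegetic, non-diegetic, diegetic, diegetic

(1) the sound comes from a zip physically present in the location → diegetic.
Sound (2): the music is a memory playing inside Idris's mind alone; no real-world source, Jovan can't hear it, so meta-diegetic.
(3) is non-diegetic: nothing in the terrace produces it and the characters don't hear it — pure soundtrack.
Sound (4): a character is playing a ukulele on screen, so diegetic.
Sound (5): Idris is a character speaking aloud in the scene, so diegetic.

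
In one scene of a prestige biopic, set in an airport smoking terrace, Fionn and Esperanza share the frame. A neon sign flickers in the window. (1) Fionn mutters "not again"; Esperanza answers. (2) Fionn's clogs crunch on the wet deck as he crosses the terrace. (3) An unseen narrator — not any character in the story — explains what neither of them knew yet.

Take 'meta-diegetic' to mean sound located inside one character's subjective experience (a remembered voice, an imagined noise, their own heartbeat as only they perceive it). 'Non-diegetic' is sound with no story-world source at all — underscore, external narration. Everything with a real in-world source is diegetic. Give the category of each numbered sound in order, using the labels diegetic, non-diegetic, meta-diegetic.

(1) spoken by a character present in the story world → diegetic.
Sound (2): a character's body making contact with the set — an in-world sound, so diegetic.
Sound (3): external voice-over — not a character, not heard by anyone in the scene, so non-diegetic.

diegetic, diegetic, non-diegetic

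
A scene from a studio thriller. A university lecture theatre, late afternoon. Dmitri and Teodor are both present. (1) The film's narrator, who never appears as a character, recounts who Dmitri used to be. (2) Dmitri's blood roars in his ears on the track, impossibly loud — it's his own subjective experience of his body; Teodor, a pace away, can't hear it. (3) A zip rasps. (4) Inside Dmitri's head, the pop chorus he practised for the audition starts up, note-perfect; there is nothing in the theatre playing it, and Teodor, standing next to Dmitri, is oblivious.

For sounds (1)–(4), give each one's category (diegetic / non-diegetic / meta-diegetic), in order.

non-diegetic, meta-diegetic, diegetic, meta-diegetic

Sound (1): the narrator exists outside the story world, addressing only the audience, so non-diegetic.
(2) point-of-audition from inside Dmitri's body; not a sound in the room → meta-diegetic.
(3) is diegetic: the sound comes from a zip physically present in the location.
(4) is meta-diegetic: it lives in Dmitri's subjectivity, not in the theatre.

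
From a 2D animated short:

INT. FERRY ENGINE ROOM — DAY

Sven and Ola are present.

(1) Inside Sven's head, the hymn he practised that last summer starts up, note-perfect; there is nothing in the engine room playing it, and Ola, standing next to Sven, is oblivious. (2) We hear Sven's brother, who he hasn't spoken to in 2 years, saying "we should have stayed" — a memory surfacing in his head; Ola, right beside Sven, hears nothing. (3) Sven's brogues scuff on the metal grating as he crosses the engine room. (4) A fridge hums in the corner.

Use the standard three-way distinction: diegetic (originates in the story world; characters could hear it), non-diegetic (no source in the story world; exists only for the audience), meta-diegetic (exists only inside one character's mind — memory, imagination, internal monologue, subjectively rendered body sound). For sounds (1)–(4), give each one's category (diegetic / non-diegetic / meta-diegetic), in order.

Sound (1): the music is a memory playing inside Sven's mind alone; no real-world source, Ola can't hear it, so meta-diegetic.
Sound (2): it's Sven's recollection rendered as sound; the other character can't hear it, so meta-diegetic.
Sound (3): a character's body making contact with the set — an in-world sound, so diegetic.
(4) a fridge is part of the location's real environment → diegetic.

meta-diegetic, meta-diegetic, diegetic, diegetic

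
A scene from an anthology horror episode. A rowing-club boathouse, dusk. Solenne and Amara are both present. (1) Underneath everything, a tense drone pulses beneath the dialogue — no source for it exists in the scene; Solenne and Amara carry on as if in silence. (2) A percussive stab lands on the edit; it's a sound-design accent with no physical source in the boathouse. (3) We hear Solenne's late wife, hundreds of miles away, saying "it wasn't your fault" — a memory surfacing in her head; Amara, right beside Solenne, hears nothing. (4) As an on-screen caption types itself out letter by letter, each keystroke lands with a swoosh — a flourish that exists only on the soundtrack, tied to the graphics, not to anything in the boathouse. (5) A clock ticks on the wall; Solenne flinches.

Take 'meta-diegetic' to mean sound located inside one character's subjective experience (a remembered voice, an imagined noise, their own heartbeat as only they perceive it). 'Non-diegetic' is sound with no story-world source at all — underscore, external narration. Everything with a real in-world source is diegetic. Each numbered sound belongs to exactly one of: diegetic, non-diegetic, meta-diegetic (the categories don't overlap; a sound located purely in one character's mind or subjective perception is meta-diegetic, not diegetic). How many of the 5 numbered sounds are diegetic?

1

(1) is non-diegetic: it has no source in the story world and no character can hear it — it's underscore.
Sound (2): nothing in the scene produces it; it's an accent added for the audience, so non-diegetic.
Sound (3): a remembered line, private to Solenne — not present in the room, not audible to Amara, so meta-diegetic.
(4) is non-diegetic: it accompanies on-screen graphics, not anything inside the story world.
(5) a clock is a real object/event in the scene's world → diegetic.
Diegetic: (5) — that's 1.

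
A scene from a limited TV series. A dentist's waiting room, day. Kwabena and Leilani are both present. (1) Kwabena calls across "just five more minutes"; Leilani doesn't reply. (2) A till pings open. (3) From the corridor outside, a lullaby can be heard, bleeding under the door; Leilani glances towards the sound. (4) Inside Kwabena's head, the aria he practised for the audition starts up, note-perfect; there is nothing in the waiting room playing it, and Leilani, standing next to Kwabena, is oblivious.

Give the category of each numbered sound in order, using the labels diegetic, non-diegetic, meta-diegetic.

diegetic, diegetic, diegetic, meta-diegetic

(1) spoken by a character present in the story world → diegetic.
(2) a till is a real object/event in the scene's world → diegetic.
Sound (3): the music has an off-screen but real-world source and a character hears it, so diegetic.
(4) is meta-diegetic: the music is a memory playing inside Kwabena's mind alone; no real-world source, Leilani can't hear it.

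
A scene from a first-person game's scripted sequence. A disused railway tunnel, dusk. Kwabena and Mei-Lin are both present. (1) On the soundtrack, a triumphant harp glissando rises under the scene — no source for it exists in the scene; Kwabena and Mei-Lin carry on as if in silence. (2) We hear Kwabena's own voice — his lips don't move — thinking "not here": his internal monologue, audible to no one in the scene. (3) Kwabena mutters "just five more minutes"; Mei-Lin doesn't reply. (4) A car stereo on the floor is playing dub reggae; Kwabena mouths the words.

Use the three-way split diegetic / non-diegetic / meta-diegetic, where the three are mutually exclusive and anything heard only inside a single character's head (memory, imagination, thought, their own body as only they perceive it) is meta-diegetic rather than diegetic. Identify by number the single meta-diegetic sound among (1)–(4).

2

Sound (1): it has no source in the story world and no character can hear it — it's underscore, so non-diegetic.
(2) internal monologue — inside Kwabena's mind, not spoken into the scene → meta-diegetic.
(3) spoken by a character present in the story world → diegetic.
(4) source music from a car stereo, which exists in the story world → diegetic.
Only (2) is meta-diegetic.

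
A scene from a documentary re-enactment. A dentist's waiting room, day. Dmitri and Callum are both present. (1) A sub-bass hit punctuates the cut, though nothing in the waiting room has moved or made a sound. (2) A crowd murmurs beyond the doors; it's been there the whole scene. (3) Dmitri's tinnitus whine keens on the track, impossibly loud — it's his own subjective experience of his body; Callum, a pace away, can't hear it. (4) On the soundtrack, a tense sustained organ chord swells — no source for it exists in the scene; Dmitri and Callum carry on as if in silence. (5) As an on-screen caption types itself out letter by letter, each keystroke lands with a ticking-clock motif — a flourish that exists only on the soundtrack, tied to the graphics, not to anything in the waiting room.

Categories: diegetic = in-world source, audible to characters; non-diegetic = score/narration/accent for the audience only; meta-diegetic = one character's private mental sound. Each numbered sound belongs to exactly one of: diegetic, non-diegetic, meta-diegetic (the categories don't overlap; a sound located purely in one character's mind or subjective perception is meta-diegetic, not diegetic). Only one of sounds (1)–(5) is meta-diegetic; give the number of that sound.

(1) is non-diegetic: an editorial stinger — it belongs to the cut, not the story world.
(2) is diegetic: a crowd is part of the location's real environment.
(3) it's Dmitri's internal bodily sensation rendered as sound; only Dmitri 'hears' it → meta-diegetic.
(4) is non-diegetic: score with no on-screen or off-screen source; it exists for the audience alone.
Sound (5): sound married to a title/caption — outside the diegesis by definition, so non-diegetic.
Only (3) is meta-diegetic.

3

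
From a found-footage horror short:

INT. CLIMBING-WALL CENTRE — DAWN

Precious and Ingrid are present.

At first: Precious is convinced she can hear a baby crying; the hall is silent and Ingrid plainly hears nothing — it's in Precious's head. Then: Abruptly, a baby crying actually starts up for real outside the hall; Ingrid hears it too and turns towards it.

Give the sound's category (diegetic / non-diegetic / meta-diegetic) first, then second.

meta-diegetic, diegetic

First: only Precious 'hears' it — imagined, in her mind → meta-diegetic.
Second: now there's a real external source and Ingrid hears it too — in the story world → diegetic.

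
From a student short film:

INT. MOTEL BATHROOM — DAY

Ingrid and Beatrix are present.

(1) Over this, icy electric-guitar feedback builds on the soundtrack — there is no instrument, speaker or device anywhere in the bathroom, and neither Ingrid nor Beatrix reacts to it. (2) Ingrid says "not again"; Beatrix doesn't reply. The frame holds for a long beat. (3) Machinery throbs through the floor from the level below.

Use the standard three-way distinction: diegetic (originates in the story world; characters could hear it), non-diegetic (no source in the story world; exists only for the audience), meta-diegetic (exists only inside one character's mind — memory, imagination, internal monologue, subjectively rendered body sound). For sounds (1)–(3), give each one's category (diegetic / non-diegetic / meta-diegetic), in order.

non-diegetic, diegetic, diegetic

(1) is non-diegetic: score with no on-screen or off-screen source; it exists for the audience alone.
Sound (2): Ingrid is a character speaking aloud in the scene, so diegetic.
(3) it's the actual ambient sound of the location → diegetic.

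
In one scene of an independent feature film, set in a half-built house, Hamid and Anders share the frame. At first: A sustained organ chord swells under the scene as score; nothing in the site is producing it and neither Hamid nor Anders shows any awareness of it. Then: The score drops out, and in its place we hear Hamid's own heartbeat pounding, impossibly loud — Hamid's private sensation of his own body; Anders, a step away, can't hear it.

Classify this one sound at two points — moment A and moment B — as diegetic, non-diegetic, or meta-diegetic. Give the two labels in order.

Moment A: underscore with no in-world source, inaudible to the characters → non-diegetic.
Moment B: the body sound is Hamid's subjective perception alone — Anders can't hear it → meta-diegetic.

non-diegetic, meta-diegetic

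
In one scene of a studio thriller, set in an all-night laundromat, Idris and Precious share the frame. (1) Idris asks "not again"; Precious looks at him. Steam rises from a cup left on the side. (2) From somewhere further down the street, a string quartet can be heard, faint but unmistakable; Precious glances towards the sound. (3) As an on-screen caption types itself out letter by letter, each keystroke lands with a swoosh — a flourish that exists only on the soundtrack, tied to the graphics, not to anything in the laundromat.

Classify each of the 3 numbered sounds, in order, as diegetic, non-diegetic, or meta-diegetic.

diegetic, diegetic, non-diegetic

Sound (1): spoken by a character present in the story world, so diegetic.
(2) it's coming from somewhere further down the street — a location within the story world — and Precious reacts → diegetic.
(3) is non-diegetic: sound married to a title/caption — outside the diegesis by definition.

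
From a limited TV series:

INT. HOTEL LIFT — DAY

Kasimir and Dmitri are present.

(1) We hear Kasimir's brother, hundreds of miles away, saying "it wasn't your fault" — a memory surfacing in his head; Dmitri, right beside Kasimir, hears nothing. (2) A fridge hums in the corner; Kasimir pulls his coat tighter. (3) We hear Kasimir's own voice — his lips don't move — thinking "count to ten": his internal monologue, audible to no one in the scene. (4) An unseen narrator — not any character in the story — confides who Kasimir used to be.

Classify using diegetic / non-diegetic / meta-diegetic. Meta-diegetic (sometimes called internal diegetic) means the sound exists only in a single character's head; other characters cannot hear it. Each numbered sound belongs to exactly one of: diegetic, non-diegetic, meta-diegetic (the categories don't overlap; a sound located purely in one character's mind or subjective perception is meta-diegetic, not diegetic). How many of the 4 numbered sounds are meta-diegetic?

2

(1) a remembered line, private to Kasimir — not present in the room, not audible to Dmitri → meta-diegetic.
(2) a fridge is part of the location's real environment → diegetic.
(3) it's Kasimir's unspoken thought, heard only by the audience via his subjectivity → meta-diegetic.
Sound (4): external voice-over — not a character, not heard by anyone in the scene, so non-diegetic.
Meta-diegetic: (1), (3) — that's 2.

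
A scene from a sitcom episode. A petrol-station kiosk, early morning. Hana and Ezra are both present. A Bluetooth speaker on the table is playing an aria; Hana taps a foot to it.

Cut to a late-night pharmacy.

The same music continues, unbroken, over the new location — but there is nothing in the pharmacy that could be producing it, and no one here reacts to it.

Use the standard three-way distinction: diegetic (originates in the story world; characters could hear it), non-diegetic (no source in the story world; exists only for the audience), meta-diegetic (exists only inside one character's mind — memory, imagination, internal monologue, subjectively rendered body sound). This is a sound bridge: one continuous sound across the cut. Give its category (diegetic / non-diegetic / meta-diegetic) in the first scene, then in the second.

Scene one: a Bluetooth speaker is an on-screen source and Hana reacts to it → diegetic.
Scene two: there is no source in the pharmacy and no one hears it — it's now underscore → non-diegetic.

diegetic, non-diegetic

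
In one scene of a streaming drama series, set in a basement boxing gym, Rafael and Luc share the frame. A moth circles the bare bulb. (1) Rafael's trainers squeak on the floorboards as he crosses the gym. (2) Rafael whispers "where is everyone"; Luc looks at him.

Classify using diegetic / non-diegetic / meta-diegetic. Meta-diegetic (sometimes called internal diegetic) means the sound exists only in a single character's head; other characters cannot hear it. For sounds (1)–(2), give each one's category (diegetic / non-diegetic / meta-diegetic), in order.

diegetic, diegetic

(1) Rafael's footsteps are produced in the story world → diegetic.
Sound (2): on-screen dialogue — Rafael speaks and Luc is there to hear, so diegetic.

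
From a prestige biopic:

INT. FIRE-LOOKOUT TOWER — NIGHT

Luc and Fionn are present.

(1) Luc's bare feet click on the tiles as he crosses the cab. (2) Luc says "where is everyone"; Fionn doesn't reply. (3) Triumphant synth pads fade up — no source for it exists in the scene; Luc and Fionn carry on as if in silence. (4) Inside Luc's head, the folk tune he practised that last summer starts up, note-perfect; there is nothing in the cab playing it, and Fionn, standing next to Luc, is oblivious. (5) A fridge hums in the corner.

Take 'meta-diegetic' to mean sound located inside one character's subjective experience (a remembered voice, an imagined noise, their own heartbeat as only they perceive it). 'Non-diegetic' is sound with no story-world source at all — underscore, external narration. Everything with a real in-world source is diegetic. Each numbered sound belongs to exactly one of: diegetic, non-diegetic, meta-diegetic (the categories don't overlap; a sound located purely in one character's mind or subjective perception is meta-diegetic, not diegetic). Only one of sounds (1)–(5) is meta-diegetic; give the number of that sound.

4

(1) it's the physical sound of Luc moving in the space → diegetic.
Sound (2): spoken by a character present in the story world, so diegetic.
Sound (3): it has no source in the story world and no character can hear it — it's underscore, so non-diegetic.
(4) is meta-diegetic: remembered music, private to Luc — Fionn is oblivious because it isn't in the room.
Sound (5): ambient/room sound belonging to the story's physical space, so diegetic.
Only (4) is meta-diegetic.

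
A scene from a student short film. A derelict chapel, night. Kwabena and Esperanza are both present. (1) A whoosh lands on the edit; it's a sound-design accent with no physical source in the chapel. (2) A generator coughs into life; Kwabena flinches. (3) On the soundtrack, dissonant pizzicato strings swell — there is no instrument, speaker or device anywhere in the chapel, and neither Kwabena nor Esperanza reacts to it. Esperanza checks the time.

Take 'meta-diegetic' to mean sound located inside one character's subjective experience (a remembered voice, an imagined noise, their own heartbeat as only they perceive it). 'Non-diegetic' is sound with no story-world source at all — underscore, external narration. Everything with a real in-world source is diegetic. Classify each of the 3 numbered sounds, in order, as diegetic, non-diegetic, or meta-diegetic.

non-diegetic, diegetic, non-diegetic

Sound (1): nothing in the scene produces it; it's an accent added for the audience, so non-diegetic.
(2) is diegetic: the sound comes from a generator physically present in the location.
Sound (3): it has no source in the story world and no character can hear it — it's underscore, so non-diegetic.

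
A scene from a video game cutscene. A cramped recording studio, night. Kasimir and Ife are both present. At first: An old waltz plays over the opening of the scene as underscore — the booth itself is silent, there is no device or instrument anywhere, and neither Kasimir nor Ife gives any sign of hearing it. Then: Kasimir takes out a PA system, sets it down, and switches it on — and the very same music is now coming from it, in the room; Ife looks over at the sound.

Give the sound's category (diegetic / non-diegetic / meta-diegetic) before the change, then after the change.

Before the change: no in-world source exists and no character can hear it — underscore → non-diegetic.
After the change: a PA system is now a real source in the story world and the characters hear it → diegetic.

non-diegetic, diegetic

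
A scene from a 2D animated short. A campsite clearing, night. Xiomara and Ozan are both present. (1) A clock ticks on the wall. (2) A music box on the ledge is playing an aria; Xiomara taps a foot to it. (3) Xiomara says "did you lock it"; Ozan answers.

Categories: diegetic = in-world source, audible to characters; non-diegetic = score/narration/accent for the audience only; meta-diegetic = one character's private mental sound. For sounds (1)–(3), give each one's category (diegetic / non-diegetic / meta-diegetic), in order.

diegetic, diegetic, diegetic

(1) is diegetic: the sound comes from a clock physically present in the location.
(2) is diegetic: a music box is a physical source in the scene and Xiomara reacts to it.
(3) spoken by a character present in the story world → diegetic.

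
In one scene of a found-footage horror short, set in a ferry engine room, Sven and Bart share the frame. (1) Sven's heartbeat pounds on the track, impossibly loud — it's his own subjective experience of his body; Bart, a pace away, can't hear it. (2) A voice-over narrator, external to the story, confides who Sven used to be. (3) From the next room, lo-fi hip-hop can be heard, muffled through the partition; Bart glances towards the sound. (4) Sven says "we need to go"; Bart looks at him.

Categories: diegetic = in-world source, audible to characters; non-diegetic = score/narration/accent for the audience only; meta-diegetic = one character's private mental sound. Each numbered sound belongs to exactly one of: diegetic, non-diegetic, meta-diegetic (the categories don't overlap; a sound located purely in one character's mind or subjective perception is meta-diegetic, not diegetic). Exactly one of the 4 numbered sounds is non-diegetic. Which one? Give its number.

(1) is meta-diegetic: a subjective body sound — Sven's private perception, inaudible to Bart.
(2) is non-diegetic: commentary laid over the scene from outside the fiction.
Sound (3): off-screen diegetic: the source is out of frame but still in the story's space, so diegetic.
(4) Sven is a character speaking aloud in the scene → diegetic.
Only (2) is non-diegetic.

2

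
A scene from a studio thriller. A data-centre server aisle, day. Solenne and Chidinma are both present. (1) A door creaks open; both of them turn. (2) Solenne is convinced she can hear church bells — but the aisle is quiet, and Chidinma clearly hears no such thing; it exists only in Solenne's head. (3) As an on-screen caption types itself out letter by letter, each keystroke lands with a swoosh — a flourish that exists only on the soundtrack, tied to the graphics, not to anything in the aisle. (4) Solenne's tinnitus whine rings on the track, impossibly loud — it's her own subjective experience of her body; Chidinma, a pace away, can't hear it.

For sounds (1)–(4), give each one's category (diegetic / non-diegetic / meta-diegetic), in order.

diegetic, meta-diegetic, non-diegetic, meta-diegetic

(1) an in-world source (a door); characters could hear it → diegetic.
(2) is meta-diegetic: the sound is imagined by Solenne; nothing in the story world is producing it and Chidinma can't hear it.
(3) is non-diegetic: sound married to a title/caption — outside the diegesis by definition.
(4) is meta-diegetic: point-of-audition from inside Solenne's body; not a sound in the room.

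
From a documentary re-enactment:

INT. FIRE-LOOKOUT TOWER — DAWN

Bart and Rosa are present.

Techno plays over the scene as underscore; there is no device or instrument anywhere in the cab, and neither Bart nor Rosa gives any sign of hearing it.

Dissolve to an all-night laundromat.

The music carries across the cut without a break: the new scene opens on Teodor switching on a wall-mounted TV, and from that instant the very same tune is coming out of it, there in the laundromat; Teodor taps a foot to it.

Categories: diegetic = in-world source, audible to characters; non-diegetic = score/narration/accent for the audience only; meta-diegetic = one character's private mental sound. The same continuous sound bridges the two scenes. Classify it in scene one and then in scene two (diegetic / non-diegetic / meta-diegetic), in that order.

Scene one: there's no in-world source anywhere and no character hears it — underscore for the audience only → non-diegetic.
Scene two: once Teodor turns on a wall-mounted TV, the music has a real source in the story world and Teodor reacts to it → diegetic.

non-diegetic, diegetic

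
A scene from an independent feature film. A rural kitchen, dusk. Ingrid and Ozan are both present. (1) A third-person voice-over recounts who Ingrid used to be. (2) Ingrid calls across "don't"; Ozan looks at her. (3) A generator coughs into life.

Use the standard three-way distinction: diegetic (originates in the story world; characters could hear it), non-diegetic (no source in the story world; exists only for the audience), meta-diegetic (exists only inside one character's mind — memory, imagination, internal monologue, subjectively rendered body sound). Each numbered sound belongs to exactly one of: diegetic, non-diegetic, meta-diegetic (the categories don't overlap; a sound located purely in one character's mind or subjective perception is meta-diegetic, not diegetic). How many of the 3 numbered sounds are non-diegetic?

(1) external voice-over — not a character, not heard by anyone in the scene → non-diegetic.
(2) spoken by a character present in the story world → diegetic.
(3) a generator is a real object/event in the scene's world → diegetic.
So 1 of the 3 is non-diegetic: (1).

1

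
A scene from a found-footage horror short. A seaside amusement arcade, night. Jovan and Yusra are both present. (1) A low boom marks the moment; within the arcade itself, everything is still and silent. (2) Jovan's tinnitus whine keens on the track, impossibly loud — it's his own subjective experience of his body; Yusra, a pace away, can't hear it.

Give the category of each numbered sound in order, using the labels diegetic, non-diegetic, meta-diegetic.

non-diegetic, meta-diegetic

(1) is non-diegetic: it's a sound-design accent with no in-world source; no one in the scene can hear it.
(2) a subjective body sound — Jovan's private perception, inaudible to Yusra → meta-diegetic.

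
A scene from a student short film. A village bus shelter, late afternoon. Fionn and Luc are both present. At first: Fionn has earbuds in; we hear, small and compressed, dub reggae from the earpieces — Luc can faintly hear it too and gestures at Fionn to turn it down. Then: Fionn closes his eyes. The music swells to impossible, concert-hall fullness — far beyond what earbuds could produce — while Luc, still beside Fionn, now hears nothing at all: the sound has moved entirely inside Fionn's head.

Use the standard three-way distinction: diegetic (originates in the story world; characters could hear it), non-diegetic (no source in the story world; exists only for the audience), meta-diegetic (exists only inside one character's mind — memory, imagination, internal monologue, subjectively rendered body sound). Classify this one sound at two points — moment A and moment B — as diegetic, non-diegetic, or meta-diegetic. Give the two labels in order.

Moment A: the earbuds are a physical source both characters can hear → diegetic.
Moment B: the music now exists only as Fionn's subjective experience; Luc can no longer hear it → meta-diegetic.

diegetic, meta-diegetic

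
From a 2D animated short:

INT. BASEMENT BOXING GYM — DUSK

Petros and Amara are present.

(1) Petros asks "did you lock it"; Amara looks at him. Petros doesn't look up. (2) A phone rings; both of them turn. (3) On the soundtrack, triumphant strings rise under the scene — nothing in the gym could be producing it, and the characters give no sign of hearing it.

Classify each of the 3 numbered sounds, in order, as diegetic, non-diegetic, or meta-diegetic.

(1) Petros is a character speaking aloud in the scene → diegetic.
Sound (2): the sound comes from a phone physically present in the location, so diegetic.
(3) it has no source in the story world and no character can hear it — it's underscore → non-diegetic.

diegetic, diegetic, non-diegetic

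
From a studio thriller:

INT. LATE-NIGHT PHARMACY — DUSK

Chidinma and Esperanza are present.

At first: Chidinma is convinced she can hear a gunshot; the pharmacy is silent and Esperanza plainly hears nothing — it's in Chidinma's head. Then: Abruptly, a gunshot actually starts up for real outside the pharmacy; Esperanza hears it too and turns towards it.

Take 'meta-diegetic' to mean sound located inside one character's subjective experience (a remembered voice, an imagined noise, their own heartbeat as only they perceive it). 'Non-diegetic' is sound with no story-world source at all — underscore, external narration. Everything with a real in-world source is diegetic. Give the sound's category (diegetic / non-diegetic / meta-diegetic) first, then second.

meta-diegetic, diegetic

First: only Chidinma 'hears' it — imagined, in her mind → meta-diegetic.
Second: now there's a real external source and Esperanza hears it too — in the story world → diegetic.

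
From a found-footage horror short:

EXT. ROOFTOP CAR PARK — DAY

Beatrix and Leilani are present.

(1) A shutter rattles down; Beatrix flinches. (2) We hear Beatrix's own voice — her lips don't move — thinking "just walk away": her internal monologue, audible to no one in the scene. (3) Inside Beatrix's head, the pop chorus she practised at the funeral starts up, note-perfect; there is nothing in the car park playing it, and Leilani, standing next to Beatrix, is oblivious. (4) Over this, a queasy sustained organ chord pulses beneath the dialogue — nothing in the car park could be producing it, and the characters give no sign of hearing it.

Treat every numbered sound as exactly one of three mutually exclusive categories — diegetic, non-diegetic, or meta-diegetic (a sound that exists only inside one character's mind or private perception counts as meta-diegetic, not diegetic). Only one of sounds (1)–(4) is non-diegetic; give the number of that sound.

4

(1) the sound comes from a shutter physically present in the location → diegetic.
Sound (2): Beatrix's thought-voice: a private mental sound no other character can hear, so meta-diegetic.
(3) is meta-diegetic: remembered music, private to Beatrix — Leilani is oblivious because it isn't in the room.
Sound (4): it has no source in the story world and no character can hear it — it's underscore, so non-diegetic.
Only (4) is non-diegetic.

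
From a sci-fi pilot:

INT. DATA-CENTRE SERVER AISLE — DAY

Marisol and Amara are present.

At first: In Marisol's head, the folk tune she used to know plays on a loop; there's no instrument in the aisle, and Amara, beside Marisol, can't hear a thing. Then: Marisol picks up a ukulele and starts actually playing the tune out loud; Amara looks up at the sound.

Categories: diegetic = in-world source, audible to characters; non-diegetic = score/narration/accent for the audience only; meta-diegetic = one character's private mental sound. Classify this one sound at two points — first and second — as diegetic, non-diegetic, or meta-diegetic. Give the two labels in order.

First: the tune exists only as Marisol's private memory; Amara can't hear it → meta-diegetic.
Second: Marisol is now producing it live on a ukulele, in the room, and Amara hears it → diegetic.

meta-diegetic, diegetic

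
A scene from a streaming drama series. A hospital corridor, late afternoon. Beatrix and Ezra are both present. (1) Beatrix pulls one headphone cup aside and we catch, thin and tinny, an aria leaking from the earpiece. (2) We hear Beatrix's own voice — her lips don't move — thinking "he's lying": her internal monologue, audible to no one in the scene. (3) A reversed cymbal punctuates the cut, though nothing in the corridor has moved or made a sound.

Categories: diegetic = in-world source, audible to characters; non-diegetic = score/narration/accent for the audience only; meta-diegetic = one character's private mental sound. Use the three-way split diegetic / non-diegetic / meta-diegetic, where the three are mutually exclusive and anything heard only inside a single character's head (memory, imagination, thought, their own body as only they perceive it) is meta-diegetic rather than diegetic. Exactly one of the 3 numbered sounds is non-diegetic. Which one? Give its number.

3

(1) the earpiece is a real device on Beatrix's head — source music → diegetic.
(2) is meta-diegetic: Beatrix's thought-voice: a private mental sound no other character can hear.
(3) nothing in the scene produces it; it's an accent added for the audience → non-diegetic.
Only (3) is non-diegetic.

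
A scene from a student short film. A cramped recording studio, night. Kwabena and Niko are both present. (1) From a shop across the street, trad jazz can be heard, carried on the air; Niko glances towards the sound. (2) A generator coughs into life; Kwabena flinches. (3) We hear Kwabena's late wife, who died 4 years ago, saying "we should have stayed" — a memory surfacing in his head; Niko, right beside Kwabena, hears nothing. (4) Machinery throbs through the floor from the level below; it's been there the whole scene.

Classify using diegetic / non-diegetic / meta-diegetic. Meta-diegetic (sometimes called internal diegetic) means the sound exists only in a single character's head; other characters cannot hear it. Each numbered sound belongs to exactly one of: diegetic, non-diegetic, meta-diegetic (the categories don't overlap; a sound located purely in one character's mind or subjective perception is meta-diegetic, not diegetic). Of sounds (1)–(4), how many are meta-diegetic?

1

(1) is diegetic: the music has an off-screen but real-world source and a character hears it.
Sound (2): an in-world source (a generator); characters could hear it, so diegetic.
(3) a remembered line, private to Kwabena — not present in the room, not audible to Niko → meta-diegetic.
Sound (4): it's the actual ambient sound of the location, so diegetic.
Meta-diegetic: (3) — that's 1.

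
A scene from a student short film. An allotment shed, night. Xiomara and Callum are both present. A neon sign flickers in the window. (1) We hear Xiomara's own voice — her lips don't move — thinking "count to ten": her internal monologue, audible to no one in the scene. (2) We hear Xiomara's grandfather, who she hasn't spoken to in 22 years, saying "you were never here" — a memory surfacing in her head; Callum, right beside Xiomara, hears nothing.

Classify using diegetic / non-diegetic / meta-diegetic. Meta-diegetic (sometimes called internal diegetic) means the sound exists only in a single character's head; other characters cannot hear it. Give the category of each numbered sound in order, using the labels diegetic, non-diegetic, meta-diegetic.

Sound (1): Xiomara's thought-voice: a private mental sound no other character can hear, so meta-diegetic.
Sound (2): it's Xiomara's recollection rendered as sound; the other character can't hear it, so meta-diegetic.

meta-diegetic, meta-diegetic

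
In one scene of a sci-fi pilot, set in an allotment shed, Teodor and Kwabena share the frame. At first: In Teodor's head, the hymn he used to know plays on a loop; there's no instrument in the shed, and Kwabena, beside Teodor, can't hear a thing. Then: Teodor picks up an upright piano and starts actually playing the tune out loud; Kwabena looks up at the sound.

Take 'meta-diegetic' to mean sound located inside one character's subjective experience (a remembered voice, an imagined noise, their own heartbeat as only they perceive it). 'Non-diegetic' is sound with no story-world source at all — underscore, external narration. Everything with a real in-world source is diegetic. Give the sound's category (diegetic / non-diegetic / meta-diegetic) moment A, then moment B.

meta-diegetic, diegetic

Moment A: the tune exists only as Teodor's private memory; Kwabena can't hear it → meta-diegetic.
Moment B: Teodor is now producing it live on an upright piano, in the room, and Kwabena hears it → diegetic.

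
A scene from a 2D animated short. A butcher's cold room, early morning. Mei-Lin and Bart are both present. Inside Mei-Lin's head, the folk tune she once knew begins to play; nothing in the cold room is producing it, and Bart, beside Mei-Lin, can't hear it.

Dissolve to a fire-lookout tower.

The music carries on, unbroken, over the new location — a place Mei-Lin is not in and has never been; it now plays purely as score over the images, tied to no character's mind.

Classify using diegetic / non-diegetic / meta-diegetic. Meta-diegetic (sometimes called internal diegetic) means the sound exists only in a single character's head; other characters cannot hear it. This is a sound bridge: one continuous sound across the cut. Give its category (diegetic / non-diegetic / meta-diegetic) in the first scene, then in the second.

meta-diegetic, non-diegetic

Scene one: the music exists only inside Mei-Lin's mind; Bart can't hear it → meta-diegetic.
Scene two: it's detached from Mei-Lin entirely and plays over unrelated images with no in-world source — conventional underscore → non-diegetic.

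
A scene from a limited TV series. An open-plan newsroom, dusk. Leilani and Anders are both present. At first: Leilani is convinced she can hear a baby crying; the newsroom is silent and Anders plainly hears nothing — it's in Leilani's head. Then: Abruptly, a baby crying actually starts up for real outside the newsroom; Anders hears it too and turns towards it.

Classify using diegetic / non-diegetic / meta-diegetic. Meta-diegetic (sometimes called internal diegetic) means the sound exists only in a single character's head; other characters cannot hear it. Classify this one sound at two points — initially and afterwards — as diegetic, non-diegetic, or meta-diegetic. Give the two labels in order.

meta-diegetic, diegetic

Initially: only Leilani 'hears' it — imagined, in her mind → meta-diegetic.
Afterwards: now there's a real external source and Anders hears it too — in the story world → diegetic.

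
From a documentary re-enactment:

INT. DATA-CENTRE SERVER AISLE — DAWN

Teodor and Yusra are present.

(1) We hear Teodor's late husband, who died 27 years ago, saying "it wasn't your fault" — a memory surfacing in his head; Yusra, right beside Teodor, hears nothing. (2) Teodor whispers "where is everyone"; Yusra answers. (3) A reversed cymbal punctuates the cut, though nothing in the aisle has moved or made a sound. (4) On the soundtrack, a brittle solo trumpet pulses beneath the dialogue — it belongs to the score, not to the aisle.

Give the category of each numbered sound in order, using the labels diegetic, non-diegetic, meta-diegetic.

meta-diegetic, diegetic, non-diegetic, non-diegetic

Sound (1): it's Teodor's recollection rendered as sound; the other character can't hear it, so meta-diegetic.
Sound (2): on-screen dialogue — Teodor speaks and Yusra is there to hear, so diegetic.
(3) nothing in the scene produces it; it's an accent added for the audience → non-diegetic.
Sound (4): it has no source in the story world and no character can hear it — it's underscore, so non-diegetic.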